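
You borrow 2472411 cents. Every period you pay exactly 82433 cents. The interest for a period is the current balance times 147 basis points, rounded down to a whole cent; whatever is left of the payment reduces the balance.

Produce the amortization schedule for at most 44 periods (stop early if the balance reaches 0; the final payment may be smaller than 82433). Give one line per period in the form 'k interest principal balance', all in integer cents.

1. interest=⌊2472411·147/10000⌋=36344; principal=82433-36344=46089; balance=2472411-46089=2426322
2. interest=⌊2426322·147/10000⌋=35666; principal=82433-35666=46767; balance=2426322-46767=2379555
3. interest=⌊2379555·147/10000⌋=34979; principal=82433-34979=47454; balance=2379555-47454=2332101
4. interest=⌊2332101·147/10000⌋=34281; principal=82433-34281=48152; balance=2332101-48152=2283949
5. interest=⌊2283949·147/10000⌋=33574; principal=82433-33574=48859; balance=2283949-48859=2235090
6. interest=⌊2235090·147/10000⌋=32855; principal=82433-32855=49578; balance=2235090-49578=2185512
7. interest=⌊2185512·147/10000⌋=32127; principal=82433-32127=50306; balance=2185512-50306=2135206
8. interest=⌊2135206·147/10000⌋=31387; principal=82433-31387=51046; balance=2135206-51046=2084160
9. interest=⌊2084160·147/10000⌋=30637; principal=82433-30637=51796; balance=2084160-51796=2032364
10. interest=⌊2032364·147/10000⌋=29875; principal=82433-29875=52558; balance=2032364-52558=1979806
11. interest=⌊1979806·147/10000⌋=29103; principal=82433-29103=53330; balance=1979806-53330=1926476
12. interest=⌊1926476·147/10000⌋=28319; principal=82433-28319=54114; balance=1926476-54114=1872362
13. interest=⌊1872362·147/10000⌋=27523; principal=82433-27523=54910; balance=1872362-54910=1817452
14. interest=⌊1817452·147/10000⌋=26716; principal=82433-26716=55717; balance=1817452-55717=1761735
15. interest=⌊1761735·147/10000⌋=25897; principal=82433-25897=56536; balance=1761735-56536=1705199
16. interest=⌊1705199·147/10000⌋=25066; principal=82433-25066=57367; balance=1705199-57367=1647832
17. interest=⌊1647832·147/10000⌋=24223; principal=82433-24223=58210; balance=1647832-58210=1589622
18. interest=⌊1589622·147/10000⌋=23367; principal=82433-23367=59066; balance=1589622-59066=1530556
19. interest=⌊1530556·147/10000⌋=22499; principal=82433-22499=59934; balance=1530556-59934=1470622
20. interest=⌊1470622·147/10000⌋=21618; principal=82433-21618=60815; balance=1470622-60815=1409807
21. interest=⌊1409807·147/10000⌋=20724; principal=82433-20724=61709; balance=1409807-61709=1348098
22. interest=⌊1348098·147/10000⌋=19817; principal=82433-19817=62616; balance=1348098-62616=1285482
23. interest=⌊1285482·147/10000⌋=18896; principal=82433-18896=63537; balance=1285482-63537=1221945
24. interest=⌊1221945·147/10000⌋=17962; principal=82433-17962=64471; balance=1221945-64471=1157474
25. interest=⌊1157474·147/10000⌋=17014; principal=82433-17014=65419; balance=1157474-65419=1092055
26. interest=⌊1092055·147/10000⌋=16053; principal=82433-16053=66380; balance=1092055-66380=1025675
27. interest=⌊1025675·147/10000⌋=15077; principal=82433-15077=67356; balance=1025675-67356=958319
28. interest=⌊958319·147/10000⌋=14087; principal=82433-14087=68346; balance=958319-68346=889973
29. interest=⌊889973·147/10000⌋=13082; principal=82433-13082=69351; balance=889973-69351=820622
30. interest=⌊820622·147/10000⌋=12063; principal=82433-12063=70370; balance=820622-70370=750252
31. interest=⌊750252·147/10000⌋=11028; principal=82433-11028=71405; balance=750252-71405=678847
32. interest=⌊678847·147/10000⌋=9979; principal=82433-9979=72454; balance=678847-72454=606393
33. interest=⌊606393·147/10000⌋=8913; principal=82433-8913=73520; balance=606393-73520=532873
34. interest=⌊532873·147/10000⌋=7833; principal=82433-7833=74600; balance=532873-74600=458273
35. interest=⌊458273·147/10000⌋=6736; principal=82433-6736=75697; balance=458273-75697=382576
36. interest=⌊382576·147/10000⌋=5623; principal=82433-5623=76810; balance=382576-76810=305766
37. interest=⌊305766·147/10000⌋=4494; principal=82433-4494=77939; balance=305766-77939=227827
38. interest=⌊227827·147/10000⌋=3349; principal=82433-3349=79084; balance=227827-79084=148743
39. interest=⌊148743·147/10000⌋=2186; principal=82433-2186=80247; balance=148743-80247=68496
40. interest=⌊68496·147/10000⌋=1006; principal=min(82433-1006,68496)=68496; balance=68496-68496=0

1 36344 46089 2426322
2 35666 46767 2379555
3 34979 47454 2332101
4 34281 48152 2283949
5 33574 48859 2235090
6 32855 49578 2185512
7 32127 50306 2135206
8 31387 51046 2084160
9 30637 51796 2032364
10 29875 52558 1979806
11 29103 53330 1926476
12 28319 54114 1872362
13 27523 54910 1817452
14 26716 55717 1761735
15 25897 56536 1705199
16 25066 57367 1647832
17 24223 58210 1589622
18 23367 59066 1530556
19 22499 59934 1470622
20 21618 60815 1409807
21 20724 61709 1348098
22 19817 62616 1285482
23 18896 63537 1221945
24 17962 64471 1157474
25 17014 65419 1092055
26 16053 66380 1025675
27 15077 67356 958319
28 14087 68346 889973
29 13082 69351 820622
30 12063 70370 750252
31 11028 71405 678847
32 9979 72454 606393
33 8913 73520 532873
34 7833 74600 458273
35 6736 75697 382576
36 5623 76810 305766
37 4494 77939 227827
38 3349 79084 148743
39 2186 80247 68496
40 1006 68496 0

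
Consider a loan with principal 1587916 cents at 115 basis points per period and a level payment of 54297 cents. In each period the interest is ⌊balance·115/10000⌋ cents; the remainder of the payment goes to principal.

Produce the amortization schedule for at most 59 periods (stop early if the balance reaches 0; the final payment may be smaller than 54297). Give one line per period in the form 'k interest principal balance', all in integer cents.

1 18261 36036 1551880
2 17846 36451 1515429
3 17427 36870 1478559
4 17003 37294 1441265
5 16574 37723 1403542
6 16140 38157 1365385
7 15701 38596 1326789
8 15258 39039 1287750
9 14809 39488 1248262
10 14355 39942 1208320
11 13895 40402 1167918
12 13431 40866 1127052
13 12961 41336 1085716
14 12485 41812 1043904
15 12004 42293 1001611
16 11518 42779 958832
17 11026 43271 915561
18 10528 43769 871792
19 10025 44272 827520
20 9516 44781 782739
21 9001 45296 737443
22 8480 45817 691626
23 7953 46344 645282
24 7420 46877 598405
25 6881 47416 550989
26 6336 47961 503028
27 5784 48513 454515
28 5226 49071 405444
29 4662 49635 355809
30 4091 50206 305603
31 3514 50783 254820
32 2930 51367 203453
33 2339 51958 151495
34 1742 52555 98940
35 1137 53160 45780
36 526 45780 0

1. interest=⌊1587916·115/10000⌋=18261; principal=54297-18261=36036; balance=1587916-36036=1551880
2. interest=⌊1551880·115/10000⌋=17846; principal=54297-17846=36451; balance=1551880-36451=1515429
3. interest=⌊1515429·115/10000⌋=17427; principal=54297-17427=36870; balance=1515429-36870=1478559
4. interest=⌊1478559·115/10000⌋=17003; principal=54297-17003=37294; balance=1478559-37294=1441265
5. interest=⌊1441265·115/10000⌋=16574; principal=54297-16574=37723; balance=1441265-37723=1403542
6. interest=⌊1403542·115/10000⌋=16140; principal=54297-16140=38157; balance=1403542-38157=1365385
7. interest=⌊1365385·115/10000⌋=15701; principal=54297-15701=38596; balance=1365385-38596=1326789
8. interest=⌊1326789·115/10000⌋=15258; principal=54297-15258=39039; balance=1326789-39039=1287750
9. interest=⌊1287750·115/10000⌋=14809; principal=54297-14809=39488; balance=1287750-39488=1248262
10. interest=⌊1248262·115/10000⌋=14355; principal=54297-14355=39942; balance=1248262-39942=1208320
11. interest=⌊1208320·115/10000⌋=13895; principal=54297-13895=40402; balance=1208320-40402=1167918
12. interest=⌊1167918·115/10000⌋=13431; principal=54297-13431=40866; balance=1167918-40866=1127052
13. interest=⌊1127052·115/10000⌋=12961; principal=54297-12961=41336; balance=1127052-41336=1085716
14. interest=⌊1085716·115/10000⌋=12485; principal=54297-12485=41812; balance=1085716-41812=1043904
15. interest=⌊1043904·115/10000⌋=12004; principal=54297-12004=42293; balance=1043904-42293=1001611
16. interest=⌊1001611·115/10000⌋=11518; principal=54297-11518=42779; balance=1001611-42779=958832
17. interest=⌊958832·115/10000⌋=11026; principal=54297-11026=43271; balance=958832-43271=915561
18. interest=⌊915561·115/10000⌋=10528; principal=54297-10528=43769; balance=915561-43769=871792
19. interest=⌊871792·115/10000⌋=10025; principal=54297-10025=44272; balance=871792-44272=827520
20. interest=⌊827520·115/10000⌋=9516; principal=54297-9516=44781; balance=827520-44781=782739
21. interest=⌊782739·115/10000⌋=9001; principal=54297-9001=45296; balance=782739-45296=737443
22. interest=⌊737443·115/10000⌋=8480; principal=54297-8480=45817; balance=737443-45817=691626
23. interest=⌊691626·115/10000⌋=7953; principal=54297-7953=46344; balance=691626-46344=645282
24. interest=⌊645282·115/10000⌋=7420; principal=54297-7420=46877; balance=645282-46877=598405
25. interest=⌊598405·115/10000⌋=6881; principal=54297-6881=47416; balance=598405-47416=550989
26. interest=⌊550989·115/10000⌋=6336; principal=54297-6336=47961; balance=550989-47961=503028
27. interest=⌊503028·115/10000⌋=5784; principal=54297-5784=48513; balance=503028-48513=454515
28. interest=⌊454515·115/10000⌋=5226; principal=54297-5226=49071; balance=454515-49071=405444
29. interest=⌊405444·115/10000⌋=4662; principal=54297-4662=49635; balance=405444-49635=355809
30. interest=⌊355809·115/10000⌋=4091; principal=54297-4091=50206; balance=355809-50206=305603
31. interest=⌊305603·115/10000⌋=3514; principal=54297-3514=50783; balance=305603-50783=254820
32. interest=⌊254820·115/10000⌋=2930; principal=54297-2930=51367; balance=254820-51367=203453
33. interest=⌊203453·115/10000⌋=2339; principal=54297-2339=51958; balance=203453-51958=151495
34. interest=⌊151495·115/10000⌋=1742; principal=54297-1742=52555; balance=151495-52555=98940
35. interest=⌊98940·115/10000⌋=1137; principal=54297-1137=53160; balance=98940-53160=45780
36. interest=⌊45780·115/10000⌋=526; principal=min(54297-526,45780)=45780; balance=45780-45780=0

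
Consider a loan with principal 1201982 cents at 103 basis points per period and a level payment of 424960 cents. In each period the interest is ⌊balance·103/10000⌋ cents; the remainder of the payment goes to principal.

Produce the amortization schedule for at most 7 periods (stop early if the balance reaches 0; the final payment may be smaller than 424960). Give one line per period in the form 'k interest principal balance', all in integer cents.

1 12380 412580 789402
2 8130 416830 372572
3 3837 372572 0

1. interest=⌊1201982·103/10000⌋=12380; principal=424960-12380=412580; balance=1201982-412580=789402
2. interest=⌊789402·103/10000⌋=8130; principal=424960-8130=416830; balance=789402-416830=372572
3. interest=⌊372572·103/10000⌋=3837; principal=min(424960-3837,372572)=372572; balance=372572-372572=0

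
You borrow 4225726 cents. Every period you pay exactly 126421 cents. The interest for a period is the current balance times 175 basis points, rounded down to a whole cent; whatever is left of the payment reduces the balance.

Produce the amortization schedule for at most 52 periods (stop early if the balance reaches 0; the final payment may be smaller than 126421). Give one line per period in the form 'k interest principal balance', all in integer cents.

1. interest=⌊4225726·175/10000⌋=73950; principal=126421-73950=52471; balance=4225726-52471=4173255
2. interest=⌊4173255·175/10000⌋=73031; principal=126421-73031=53390; balance=4173255-53390=4119865
3. interest=⌊4119865·175/10000⌋=72097; principal=126421-72097=54324; balance=4119865-54324=4065541
4. interest=⌊4065541·175/10000⌋=71146; principal=126421-71146=55275; balance=4065541-55275=4010266
5. interest=⌊4010266·175/10000⌋=70179; principal=126421-70179=56242; balance=4010266-56242=3954024
6. interest=⌊3954024·175/10000⌋=69195; principal=126421-69195=57226; balance=3954024-57226=3896798
7. interest=⌊3896798·175/10000⌋=68193; principal=126421-68193=58228; balance=3896798-58228=3838570
8. interest=⌊3838570·175/10000⌋=67174; principal=126421-67174=59247; balance=3838570-59247=3779323
9. interest=⌊3779323·175/10000⌋=66138; principal=126421-66138=60283; balance=3779323-60283=3719040
10. interest=⌊3719040·175/10000⌋=65083; principal=126421-65083=61338; balance=3719040-61338=3657702
11. interest=⌊3657702·175/10000⌋=64009; principal=126421-64009=62412; balance=3657702-62412=3595290
12. interest=⌊3595290·175/10000⌋=62917; principal=126421-62917=63504; balance=3595290-63504=3531786
13. interest=⌊3531786·175/10000⌋=61806; principal=126421-61806=64615; balance=3531786-64615=3467171
14. interest=⌊3467171·175/10000⌋=60675; principal=126421-60675=65746; balance=3467171-65746=3401425
15. interest=⌊3401425·175/10000⌋=59524; principal=126421-59524=66897; balance=3401425-66897=3334528
16. interest=⌊3334528·175/10000⌋=58354; principal=126421-58354=68067; balance=3334528-68067=3266461
17. interest=⌊3266461·175/10000⌋=57163; principal=126421-57163=69258; balance=3266461-69258=3197203
18. interest=⌊3197203·175/10000⌋=55951; principal=126421-55951=70470; balance=3197203-70470=3126733
19. interest=⌊3126733·175/10000⌋=54717; principal=126421-54717=71704; balance=3126733-71704=3055029
20. interest=⌊3055029·175/10000⌋=53463; principal=126421-53463=72958; balance=3055029-72958=2982071
21. interest=⌊2982071·175/10000⌋=52186; principal=126421-52186=74235; balance=2982071-74235=2907836
22. interest=⌊2907836·175/10000⌋=50887; principal=126421-50887=75534; balance=2907836-75534=2832302
23. interest=⌊2832302·175/10000⌋=49565; principal=126421-49565=76856; balance=2832302-76856=2755446
24. interest=⌊2755446·175/10000⌋=48220; principal=126421-48220=78201; balance=2755446-78201=2677245
25. interest=⌊2677245·175/10000⌋=46851; principal=126421-46851=79570; balance=2677245-79570=2597675
26. interest=⌊2597675·175/10000⌋=45459; principal=126421-45459=80962; balance=2597675-80962=2516713
27. interest=⌊2516713·175/10000⌋=44042; principal=126421-44042=82379; balance=2516713-82379=2434334
28. interest=⌊2434334·175/10000⌋=42600; principal=126421-42600=83821; balance=2434334-83821=2350513
29. interest=⌊2350513·175/10000⌋=41133; principal=126421-41133=85288; balance=2350513-85288=2265225
30. interest=⌊2265225·175/10000⌋=39641; principal=126421-39641=86780; balance=2265225-86780=2178445
31. interest=⌊2178445·175/10000⌋=38122; principal=126421-38122=88299; balance=2178445-88299=2090146
32. interest=⌊2090146·175/10000⌋=36577; principal=126421-36577=89844; balance=2090146-89844=2000302
33. interest=⌊2000302·175/10000⌋=35005; principal=126421-35005=91416; balance=2000302-91416=1908886
34. interest=⌊1908886·175/10000⌋=33405; principal=126421-33405=93016; balance=1908886-93016=1815870
35. interest=⌊1815870·175/10000⌋=31777; principal=126421-31777=94644; balance=1815870-94644=1721226
36. interest=⌊1721226·175/10000⌋=30121; principal=126421-30121=96300; balance=1721226-96300=1624926
37. interest=⌊1624926·175/10000⌋=28436; principal=126421-28436=97985; balance=1624926-97985=1526941
38. interest=⌊1526941·175/10000⌋=26721; principal=126421-26721=99700; balance=1526941-99700=1427241
39. interest=⌊1427241·175/10000⌋=24976; principal=126421-24976=101445; balance=1427241-101445=1325796
40. interest=⌊1325796·175/10000⌋=23201; principal=126421-23201=103220; balance=1325796-103220=1222576
41. interest=⌊1222576·175/10000⌋=21395; principal=126421-21395=105026; balance=1222576-105026=1117550
42. interest=⌊1117550·175/10000⌋=19557; principal=126421-19557=106864; balance=1117550-106864=1010686
43. interest=⌊1010686·175/10000⌋=17687; principal=126421-17687=108734; balance=1010686-108734=901952
44. interest=⌊901952·175/10000⌋=15784; principal=126421-15784=110637; balance=901952-110637=791315
45. interest=⌊791315·175/10000⌋=13848; principal=126421-13848=112573; balance=791315-112573=678742
46. interest=⌊678742·175/10000⌋=11877; principal=126421-11877=114544; balance=678742-114544=564198
47. interest=⌊564198·175/10000⌋=9873; principal=126421-9873=116548; balance=564198-116548=447650
48. interest=⌊447650·175/10000⌋=7833; principal=126421-7833=118588; balance=447650-118588=329062
49. interest=⌊329062·175/10000⌋=5758; principal=126421-5758=120663; balance=329062-120663=208399
50. interest=⌊208399·175/10000⌋=3646; principal=126421-3646=122775; balance=208399-122775=85624
51. interest=⌊85624·175/10000⌋=1498; principal=min(126421-1498,85624)=85624; balance=85624-85624=0

1 73950 52471 4173255
2 73031 53390 4119865
3 72097 54324 4065541
4 71146 55275 4010266
5 70179 56242 3954024
6 69195 57226 3896798
7 68193 58228 3838570
8 67174 59247 3779323
9 66138 60283 3719040
10 65083 61338 3657702
11 64009 62412 3595290
12 62917 63504 3531786
13 61806 64615 3467171
14 60675 65746 3401425
15 59524 66897 3334528
16 58354 68067 3266461
17 57163 69258 3197203
18 55951 70470 3126733
19 54717 71704 3055029
20 53463 72958 2982071
21 52186 74235 2907836
22 50887 75534 2832302
23 49565 76856 2755446
24 48220 78201 2677245
25 46851 79570 2597675
26 45459 80962 2516713
27 44042 82379 2434334
28 42600 83821 2350513
29 41133 85288 2265225
30 39641 86780 2178445
31 38122 88299 2090146
32 36577 89844 2000302
33 35005 91416 1908886
34 33405 93016 1815870
35 31777 94644 1721226
36 30121 96300 1624926
37 28436 97985 1526941
38 26721 99700 1427241
39 24976 101445 1325796
40 23201 103220 1222576
41 21395 105026 1117550
42 19557 106864 1010686
43 17687 108734 901952
44 15784 110637 791315
45 13848 112573 678742
46 11877 114544 564198
47 9873 116548 447650
48 7833 118588 329062
49 5758 120663 208399
50 3646 122775 85624
51 1498 85624 0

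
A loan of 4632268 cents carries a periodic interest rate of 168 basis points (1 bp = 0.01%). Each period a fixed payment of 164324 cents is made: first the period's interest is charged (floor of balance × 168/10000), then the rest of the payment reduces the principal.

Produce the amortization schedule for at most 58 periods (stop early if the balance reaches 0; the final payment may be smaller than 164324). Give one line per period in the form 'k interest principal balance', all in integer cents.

1. interest=⌊4632268·168/10000⌋=77822; principal=164324-77822=86502; balance=4632268-86502=4545766
2. interest=⌊4545766·168/10000⌋=76368; principal=164324-76368=87956; balance=4545766-87956=4457810
3. interest=⌊4457810·168/10000⌋=74891; principal=164324-74891=89433; balance=4457810-89433=4368377
4. interest=⌊4368377·168/10000⌋=73388; principal=164324-73388=90936; balance=4368377-90936=4277441
5. interest=⌊4277441·168/10000⌋=71861; principal=164324-71861=92463; balance=4277441-92463=4184978
6. interest=⌊4184978·168/10000⌋=70307; principal=164324-70307=94017; balance=4184978-94017=4090961
7. interest=⌊4090961·168/10000⌋=68728; principal=164324-68728=95596; balance=4090961-95596=3995365
8. interest=⌊3995365·168/10000⌋=67122; principal=164324-67122=97202; balance=3995365-97202=3898163
9. interest=⌊3898163·168/10000⌋=65489; principal=164324-65489=98835; balance=3898163-98835=3799328
10. interest=⌊3799328·168/10000⌋=63828; principal=164324-63828=100496; balance=3799328-100496=3698832
11. interest=⌊3698832·168/10000⌋=62140; principal=164324-62140=102184; balance=3698832-102184=3596648
12. interest=⌊3596648·168/10000⌋=60423; principal=164324-60423=103901; balance=3596648-103901=3492747
13. interest=⌊3492747·168/10000⌋=58678; principal=164324-58678=105646; balance=3492747-105646=3387101
14. interest=⌊3387101·168/10000⌋=56903; principal=164324-56903=107421; balance=3387101-107421=3279680
15. interest=⌊3279680·168/10000⌋=55098; principal=164324-55098=109226; balance=3279680-109226=3170454
16. interest=⌊3170454·168/10000⌋=53263; principal=164324-53263=111061; balance=3170454-111061=3059393
17. interest=⌊3059393·168/10000⌋=51397; principal=164324-51397=112927; balance=3059393-112927=2946466
18. interest=⌊2946466·168/10000⌋=49500; principal=164324-49500=114824; balance=2946466-114824=2831642
19. interest=⌊2831642·168/10000⌋=47571; principal=164324-47571=116753; balance=2831642-116753=2714889
20. interest=⌊2714889·168/10000⌋=45610; principal=164324-45610=118714; balance=2714889-118714=2596175
21. interest=⌊2596175·168/10000⌋=43615; principal=164324-43615=120709; balance=2596175-120709=2475466
22. interest=⌊2475466·168/10000⌋=41587; principal=164324-41587=122737; balance=2475466-122737=2352729
23. interest=⌊2352729·168/10000⌋=39525; principal=164324-39525=124799; balance=2352729-124799=2227930
24. interest=⌊2227930·168/10000⌋=37429; principal=164324-37429=126895; balance=2227930-126895=2101035
25. interest=⌊2101035·168/10000⌋=35297; principal=164324-35297=129027; balance=2101035-129027=1972008
26. interest=⌊1972008·168/10000⌋=33129; principal=164324-33129=131195; balance=1972008-131195=1840813
27. interest=⌊1840813·168/10000⌋=30925; principal=164324-30925=133399; balance=1840813-133399=1707414
28. interest=⌊1707414·168/10000⌋=28684; principal=164324-28684=135640; balance=1707414-135640=1571774
29. interest=⌊1571774·168/10000⌋=26405; principal=164324-26405=137919; balance=1571774-137919=1433855
30. interest=⌊1433855·168/10000⌋=24088; principal=164324-24088=140236; balance=1433855-140236=1293619
31. interest=⌊1293619·168/10000⌋=21732; principal=164324-21732=142592; balance=1293619-142592=1151027
32. interest=⌊1151027·168/10000⌋=19337; principal=164324-19337=144987; balance=1151027-144987=1006040
33. interest=⌊1006040·168/10000⌋=16901; principal=164324-16901=147423; balance=1006040-147423=858617
34. interest=⌊858617·168/10000⌋=14424; principal=164324-14424=149900; balance=858617-149900=708717
35. interest=⌊708717·168/10000⌋=11906; principal=164324-11906=152418; balance=708717-152418=556299
36. interest=⌊556299·168/10000⌋=9345; principal=164324-9345=154979; balance=556299-154979=401320
37. interest=⌊401320·168/10000⌋=6742; principal=164324-6742=157582; balance=401320-157582=243738
38. interest=⌊243738·168/10000⌋=4094; principal=164324-4094=160230; balance=243738-160230=83508
39. interest=⌊83508·168/10000⌋=1402; principal=min(164324-1402,83508)=83508; balance=83508-83508=0

1 77822 86502 4545766
2 76368 87956 4457810
3 74891 89433 4368377
4 73388 90936 4277441
5 71861 92463 4184978
6 70307 94017 4090961
7 68728 95596 3995365
8 67122 97202 3898163
9 65489 98835 3799328
10 63828 100496 3698832
11 62140 102184 3596648
12 60423 103901 3492747
13 58678 105646 3387101
14 56903 107421 3279680
15 55098 109226 3170454
16 53263 111061 3059393
17 51397 112927 2946466
18 49500 114824 2831642
19 47571 116753 2714889
20 45610 118714 2596175
21 43615 120709 2475466
22 41587 122737 2352729
23 39525 124799 2227930
24 37429 126895 2101035
25 35297 129027 1972008
26 33129 131195 1840813
27 30925 133399 1707414
28 28684 135640 1571774
29 26405 137919 1433855
30 24088 140236 1293619
31 21732 142592 1151027
32 19337 144987 1006040
33 16901 147423 858617
34 14424 149900 708717
35 11906 152418 556299
36 9345 154979 401320
37 6742 157582 243738
38 4094 160230 83508
39 1402 83508 0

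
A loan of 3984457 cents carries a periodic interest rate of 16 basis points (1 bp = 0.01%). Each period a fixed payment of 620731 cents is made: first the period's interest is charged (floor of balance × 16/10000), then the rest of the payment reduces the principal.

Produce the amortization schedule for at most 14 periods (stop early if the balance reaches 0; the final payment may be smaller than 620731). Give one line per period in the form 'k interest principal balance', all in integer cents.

1 6375 614356 3370101
2 5392 615339 2754762
3 4407 616324 2138438
4 3421 617310 1521128
5 2433 618298 902830
6 1444 619287 283543
7 453 283543 0

1. interest=⌊3984457·16/10000⌋=6375; principal=620731-6375=614356; balance=3984457-614356=3370101
2. interest=⌊3370101·16/10000⌋=5392; principal=620731-5392=615339; balance=3370101-615339=2754762
3. interest=⌊2754762·16/10000⌋=4407; principal=620731-4407=616324; balance=2754762-616324=2138438
4. interest=⌊2138438·16/10000⌋=3421; principal=620731-3421=617310; balance=2138438-617310=1521128
5. interest=⌊1521128·16/10000⌋=2433; principal=620731-2433=618298; balance=1521128-618298=902830
6. interest=⌊902830·16/10000⌋=1444; principal=620731-1444=619287; balance=902830-619287=283543
7. interest=⌊283543·16/10000⌋=453; principal=min(620731-453,283543)=283543; balance=283543-283543=0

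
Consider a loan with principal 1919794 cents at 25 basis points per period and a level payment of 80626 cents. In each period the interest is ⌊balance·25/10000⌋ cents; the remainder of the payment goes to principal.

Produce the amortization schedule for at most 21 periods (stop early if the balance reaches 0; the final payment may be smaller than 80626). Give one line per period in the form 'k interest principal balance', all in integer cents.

1. interest=⌊1919794·25/10000⌋=4799; principal=80626-4799=75827; balance=1919794-75827=1843967
2. interest=⌊1843967·25/10000⌋=4609; principal=80626-4609=76017; balance=1843967-76017=1767950
3. interest=⌊1767950·25/10000⌋=4419; principal=80626-4419=76207; balance=1767950-76207=1691743
4. interest=⌊1691743·25/10000⌋=4229; principal=80626-4229=76397; balance=1691743-76397=1615346
5. interest=⌊1615346·25/10000⌋=4038; principal=80626-4038=76588; balance=1615346-76588=1538758
6. interest=⌊1538758·25/10000⌋=3846; principal=80626-3846=76780; balance=1538758-76780=1461978
7. interest=⌊1461978·25/10000⌋=3654; principal=80626-3654=76972; balance=1461978-76972=1385006
8. interest=⌊1385006·25/10000⌋=3462; principal=80626-3462=77164; balance=1385006-77164=1307842
9. interest=⌊1307842·25/10000⌋=3269; principal=80626-3269=77357; balance=1307842-77357=1230485
10. interest=⌊1230485·25/10000⌋=3076; principal=80626-3076=77550; balance=1230485-77550=1152935
11. interest=⌊1152935·25/10000⌋=2882; principal=80626-2882=77744; balance=1152935-77744=1075191
12. interest=⌊1075191·25/10000⌋=2687; principal=80626-2687=77939; balance=1075191-77939=997252
13. interest=⌊997252·25/10000⌋=2493; principal=80626-2493=78133; balance=997252-78133=919119
14. interest=⌊919119·25/10000⌋=2297; principal=80626-2297=78329; balance=919119-78329=840790
15. interest=⌊840790·25/10000⌋=2101; principal=80626-2101=78525; balance=840790-78525=762265
16. interest=⌊762265·25/10000⌋=1905; principal=80626-1905=78721; balance=762265-78721=683544
17. interest=⌊683544·25/10000⌋=1708; principal=80626-1708=78918; balance=683544-78918=604626
18. interest=⌊604626·25/10000⌋=1511; principal=80626-1511=79115; balance=604626-79115=525511
19. interest=⌊525511·25/10000⌋=1313; principal=80626-1313=79313; balance=525511-79313=446198
20. interest=⌊446198·25/10000⌋=1115; principal=80626-1115=79511; balance=446198-79511=366687
21. interest=⌊366687·25/10000⌋=916; principal=80626-916=79710; balance=366687-79710=286977

1 4799 75827 1843967
2 4609 76017 1767950
3 4419 76207 1691743
4 4229 76397 1615346
5 4038 76588 1538758
6 3846 76780 1461978
7 3654 76972 1385006
8 3462 77164 1307842
9 3269 77357 1230485
10 3076 77550 1152935
11 2882 77744 1075191
12 2687 77939 997252
13 2493 78133 919119
14 2297 78329 840790
15 2101 78525 762265
16 1905 78721 683544
17 1708 78918 604626
18 1511 79115 525511
19 1313 79313 446198
20 1115 79511 366687
21 916 79710 286977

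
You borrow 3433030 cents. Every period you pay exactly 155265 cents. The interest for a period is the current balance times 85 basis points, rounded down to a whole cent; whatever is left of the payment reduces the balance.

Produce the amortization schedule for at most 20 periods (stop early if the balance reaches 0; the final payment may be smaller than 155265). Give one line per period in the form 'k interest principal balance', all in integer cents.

1 29180 126085 3306945
2 28109 127156 3179789
3 27028 128237 3051552
4 25938 129327 2922225
5 24838 130427 2791798
6 23730 131535 2660263
7 22612 132653 2527610
8 21484 133781 2393829
9 20347 134918 2258911
10 19200 136065 2122846
11 18044 137221 1985625
12 16877 138388 1847237
13 15701 139564 1707673
14 14515 140750 1566923
15 13318 141947 1424976
16 12112 143153 1281823
17 10895 144370 1137453
18 9668 145597 991856
19 8430 146835 845021
20 7182 148083 696938

1. interest=⌊3433030·85/10000⌋=29180; principal=155265-29180=126085; balance=3433030-126085=3306945
2. interest=⌊3306945·85/10000⌋=28109; principal=155265-28109=127156; balance=3306945-127156=3179789
3. interest=⌊3179789·85/10000⌋=27028; principal=155265-27028=128237; balance=3179789-128237=3051552
4. interest=⌊3051552·85/10000⌋=25938; principal=155265-25938=129327; balance=3051552-129327=2922225
5. interest=⌊2922225·85/10000⌋=24838; principal=155265-24838=130427; balance=2922225-130427=2791798
6. interest=⌊2791798·85/10000⌋=23730; principal=155265-23730=131535; balance=2791798-131535=2660263
7. interest=⌊2660263·85/10000⌋=22612; principal=155265-22612=132653; balance=2660263-132653=2527610
8. interest=⌊2527610·85/10000⌋=21484; principal=155265-21484=133781; balance=2527610-133781=2393829
9. interest=⌊2393829·85/10000⌋=20347; principal=155265-20347=134918; balance=2393829-134918=2258911
10. interest=⌊2258911·85/10000⌋=19200; principal=155265-19200=136065; balance=2258911-136065=2122846
11. interest=⌊2122846·85/10000⌋=18044; principal=155265-18044=137221; balance=2122846-137221=1985625
12. interest=⌊1985625·85/10000⌋=16877; principal=155265-16877=138388; balance=1985625-138388=1847237
13. interest=⌊1847237·85/10000⌋=15701; principal=155265-15701=139564; balance=1847237-139564=1707673
14. interest=⌊1707673·85/10000⌋=14515; principal=155265-14515=140750; balance=1707673-140750=1566923
15. interest=⌊1566923·85/10000⌋=13318; principal=155265-13318=141947; balance=1566923-141947=1424976
16. interest=⌊1424976·85/10000⌋=12112; principal=155265-12112=143153; balance=1424976-143153=1281823
17. interest=⌊1281823·85/10000⌋=10895; principal=155265-10895=144370; balance=1281823-144370=1137453
18. interest=⌊1137453·85/10000⌋=9668; principal=155265-9668=145597; balance=1137453-145597=991856
19. interest=⌊991856·85/10000⌋=8430; principal=155265-8430=146835; balance=991856-146835=845021
20. interest=⌊845021·85/10000⌋=7182; principal=155265-7182=148083; balance=845021-148083=696938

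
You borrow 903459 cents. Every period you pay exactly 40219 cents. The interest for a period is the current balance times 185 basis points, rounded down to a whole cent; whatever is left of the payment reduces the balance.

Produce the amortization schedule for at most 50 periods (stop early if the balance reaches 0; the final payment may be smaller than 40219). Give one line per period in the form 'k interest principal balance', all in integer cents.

1 16713 23506 879953
2 16279 23940 856013
3 15836 24383 831630
4 15385 24834 806796
5 14925 25294 781502
6 14457 25762 755740
7 13981 26238 729502
8 13495 26724 702778
9 13001 27218 675560
10 12497 27722 647838
11 11985 28234 619604
12 11462 28757 590847
13 10930 29289 561558
14 10388 29831 531727
15 9836 30383 501344
16 9274 30945 470399
17 8702 31517 438882
18 8119 32100 406782
19 7525 32694 374088
20 6920 33299 340789
21 6304 33915 306874
22 5677 34542 272332
23 5038 35181 237151
24 4387 35832 201319
25 3724 36495 164824
26 3049 37170 127654
27 2361 37858 89796
28 1661 38558 51238
29 947 39272 11966
30 221 11966 0

1. interest=⌊903459·185/10000⌋=16713; principal=40219-16713=23506; balance=903459-23506=879953
2. interest=⌊879953·185/10000⌋=16279; principal=40219-16279=23940; balance=879953-23940=856013
3. interest=⌊856013·185/10000⌋=15836; principal=40219-15836=24383; balance=856013-24383=831630
4. interest=⌊831630·185/10000⌋=15385; principal=40219-15385=24834; balance=831630-24834=806796
5. interest=⌊806796·185/10000⌋=14925; principal=40219-14925=25294; balance=806796-25294=781502
6. interest=⌊781502·185/10000⌋=14457; principal=40219-14457=25762; balance=781502-25762=755740
7. interest=⌊755740·185/10000⌋=13981; principal=40219-13981=26238; balance=755740-26238=729502
8. interest=⌊729502·185/10000⌋=13495; principal=40219-13495=26724; balance=729502-26724=702778
9. interest=⌊702778·185/10000⌋=13001; principal=40219-13001=27218; balance=702778-27218=675560
10. interest=⌊675560·185/10000⌋=12497; principal=40219-12497=27722; balance=675560-27722=647838
11. interest=⌊647838·185/10000⌋=11985; principal=40219-11985=28234; balance=647838-28234=619604
12. interest=⌊619604·185/10000⌋=11462; principal=40219-11462=28757; balance=619604-28757=590847
13. interest=⌊590847·185/10000⌋=10930; principal=40219-10930=29289; balance=590847-29289=561558
14. interest=⌊561558·185/10000⌋=10388; principal=40219-10388=29831; balance=561558-29831=531727
15. interest=⌊531727·185/10000⌋=9836; principal=40219-9836=30383; balance=531727-30383=501344
16. interest=⌊501344·185/10000⌋=9274; principal=40219-9274=30945; balance=501344-30945=470399
17. interest=⌊470399·185/10000⌋=8702; principal=40219-8702=31517; balance=470399-31517=438882
18. interest=⌊438882·185/10000⌋=8119; principal=40219-8119=32100; balance=438882-32100=406782
19. interest=⌊406782·185/10000⌋=7525; principal=40219-7525=32694; balance=406782-32694=374088
20. interest=⌊374088·185/10000⌋=6920; principal=40219-6920=33299; balance=374088-33299=340789
21. interest=⌊340789·185/10000⌋=6304; principal=40219-6304=33915; balance=340789-33915=306874
22. interest=⌊306874·185/10000⌋=5677; principal=40219-5677=34542; balance=306874-34542=272332
23. interest=⌊272332·185/10000⌋=5038; principal=40219-5038=35181; balance=272332-35181=237151
24. interest=⌊237151·185/10000⌋=4387; principal=40219-4387=35832; balance=237151-35832=201319
25. interest=⌊201319·185/10000⌋=3724; principal=40219-3724=36495; balance=201319-36495=164824
26. interest=⌊164824·185/10000⌋=3049; principal=40219-3049=37170; balance=164824-37170=127654
27. interest=⌊127654·185/10000⌋=2361; principal=40219-2361=37858; balance=127654-37858=89796
28. interest=⌊89796·185/10000⌋=1661; principal=40219-1661=38558; balance=89796-38558=51238
29. interest=⌊51238·185/10000⌋=947; principal=40219-947=39272; balance=51238-39272=11966
30. interest=⌊11966·185/10000⌋=221; principal=min(40219-221,11966)=11966; balance=11966-11966=0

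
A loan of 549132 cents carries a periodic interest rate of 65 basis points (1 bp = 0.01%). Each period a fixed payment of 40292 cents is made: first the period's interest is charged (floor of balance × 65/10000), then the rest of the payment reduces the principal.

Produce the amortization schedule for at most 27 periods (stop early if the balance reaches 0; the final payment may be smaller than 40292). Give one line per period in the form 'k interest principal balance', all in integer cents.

1. interest=⌊549132·65/10000⌋=3569; principal=40292-3569=36723; balance=549132-36723=512409
2. interest=⌊512409·65/10000⌋=3330; principal=40292-3330=36962; balance=512409-36962=475447
3. interest=⌊475447·65/10000⌋=3090; principal=40292-3090=37202; balance=475447-37202=438245
4. interest=⌊438245·65/10000⌋=2848; principal=40292-2848=37444; balance=438245-37444=400801
5. interest=⌊400801·65/10000⌋=2605; principal=40292-2605=37687; balance=400801-37687=363114
6. interest=⌊363114·65/10000⌋=2360; principal=40292-2360=37932; balance=363114-37932=325182
7. interest=⌊325182·65/10000⌋=2113; principal=40292-2113=38179; balance=325182-38179=287003
8. interest=⌊287003·65/10000⌋=1865; principal=40292-1865=38427; balance=287003-38427=248576
9. interest=⌊248576·65/10000⌋=1615; principal=40292-1615=38677; balance=248576-38677=209899
10. interest=⌊209899·65/10000⌋=1364; principal=40292-1364=38928; balance=209899-38928=170971
11. interest=⌊170971·65/10000⌋=1111; principal=40292-1111=39181; balance=170971-39181=131790
12. interest=⌊131790·65/10000⌋=856; principal=40292-856=39436; balance=131790-39436=92354
13. interest=⌊92354·65/10000⌋=600; principal=40292-600=39692; balance=92354-39692=52662
14. interest=⌊52662·65/10000⌋=342; principal=40292-342=39950; balance=52662-39950=12712
15. interest=⌊12712·65/10000⌋=82; principal=min(40292-82,12712)=12712; balance=12712-12712=0

1 3569 36723 512409
2 3330 36962 475447
3 3090 37202 438245
4 2848 37444 400801
5 2605 37687 363114
6 2360 37932 325182
7 2113 38179 287003
8 1865 38427 248576
9 1615 38677 209899
10 1364 38928 170971
11 1111 39181 131790
12 856 39436 92354
13 600 39692 52662
14 342 39950 12712
15 82 12712 0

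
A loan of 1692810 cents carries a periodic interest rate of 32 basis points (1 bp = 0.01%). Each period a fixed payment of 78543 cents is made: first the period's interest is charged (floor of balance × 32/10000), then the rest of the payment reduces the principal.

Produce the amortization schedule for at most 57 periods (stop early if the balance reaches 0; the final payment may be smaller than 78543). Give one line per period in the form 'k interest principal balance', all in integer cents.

1 5416 73127 1619683
2 5182 73361 1546322
3 4948 73595 1472727
4 4712 73831 1398896
5 4476 74067 1324829
6 4239 74304 1250525
7 4001 74542 1175983
8 3763 74780 1101203
9 3523 75020 1026183
10 3283 75260 950923
11 3042 75501 875422
12 2801 75742 799680
13 2558 75985 723695
14 2315 76228 647467
15 2071 76472 570995
16 1827 76716 494279
17 1581 76962 417317
18 1335 77208 340109
19 1088 77455 262654
20 840 77703 184951
21 591 77952 106999
22 342 78201 28798
23 92 28798 0

1. interest=⌊1692810·32/10000⌋=5416; principal=78543-5416=73127; balance=1692810-73127=1619683
2. interest=⌊1619683·32/10000⌋=5182; principal=78543-5182=73361; balance=1619683-73361=1546322
3. interest=⌊1546322·32/10000⌋=4948; principal=78543-4948=73595; balance=1546322-73595=1472727
4. interest=⌊1472727·32/10000⌋=4712; principal=78543-4712=73831; balance=1472727-73831=1398896
5. interest=⌊1398896·32/10000⌋=4476; principal=78543-4476=74067; balance=1398896-74067=1324829
6. interest=⌊1324829·32/10000⌋=4239; principal=78543-4239=74304; balance=1324829-74304=1250525
7. interest=⌊1250525·32/10000⌋=4001; principal=78543-4001=74542; balance=1250525-74542=1175983
8. interest=⌊1175983·32/10000⌋=3763; principal=78543-3763=74780; balance=1175983-74780=1101203
9. interest=⌊1101203·32/10000⌋=3523; principal=78543-3523=75020; balance=1101203-75020=1026183
10. interest=⌊1026183·32/10000⌋=3283; principal=78543-3283=75260; balance=1026183-75260=950923
11. interest=⌊950923·32/10000⌋=3042; principal=78543-3042=75501; balance=950923-75501=875422
12. interest=⌊875422·32/10000⌋=2801; principal=78543-2801=75742; balance=875422-75742=799680
13. interest=⌊799680·32/10000⌋=2558; principal=78543-2558=75985; balance=799680-75985=723695
14. interest=⌊723695·32/10000⌋=2315; principal=78543-2315=76228; balance=723695-76228=647467
15. interest=⌊647467·32/10000⌋=2071; principal=78543-2071=76472; balance=647467-76472=570995
16. interest=⌊570995·32/10000⌋=1827; principal=78543-1827=76716; balance=570995-76716=494279
17. interest=⌊494279·32/10000⌋=1581; principal=78543-1581=76962; balance=494279-76962=417317
18. interest=⌊417317·32/10000⌋=1335; principal=78543-1335=77208; balance=417317-77208=340109
19. interest=⌊340109·32/10000⌋=1088; principal=78543-1088=77455; balance=340109-77455=262654
20. interest=⌊262654·32/10000⌋=840; principal=78543-840=77703; balance=262654-77703=184951
21. interest=⌊184951·32/10000⌋=591; principal=78543-591=77952; balance=184951-77952=106999
22. interest=⌊106999·32/10000⌋=342; principal=78543-342=78201; balance=106999-78201=28798
23. interest=⌊28798·32/10000⌋=92; principal=min(78543-92,28798)=28798; balance=28798-28798=0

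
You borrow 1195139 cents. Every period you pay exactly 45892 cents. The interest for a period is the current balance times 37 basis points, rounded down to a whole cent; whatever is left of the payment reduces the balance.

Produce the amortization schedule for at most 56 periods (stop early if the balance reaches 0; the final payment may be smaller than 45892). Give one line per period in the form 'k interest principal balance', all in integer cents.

1. interest=⌊1195139·37/10000⌋=4422; principal=45892-4422=41470; balance=1195139-41470=1153669
2. interest=⌊1153669·37/10000⌋=4268; principal=45892-4268=41624; balance=1153669-41624=1112045
3. interest=⌊1112045·37/10000⌋=4114; principal=45892-4114=41778; balance=1112045-41778=1070267
4. interest=⌊1070267·37/10000⌋=3959; principal=45892-3959=41933; balance=1070267-41933=1028334
5. interest=⌊1028334·37/10000⌋=3804; principal=45892-3804=42088; balance=1028334-42088=986246
6. interest=⌊986246·37/10000⌋=3649; principal=45892-3649=42243; balance=986246-42243=944003
7. interest=⌊944003·37/10000⌋=3492; principal=45892-3492=42400; balance=944003-42400=901603
8. interest=⌊901603·37/10000⌋=3335; principal=45892-3335=42557; balance=901603-42557=859046
9. interest=⌊859046·37/10000⌋=3178; principal=45892-3178=42714; balance=859046-42714=816332
10. interest=⌊816332·37/10000⌋=3020; principal=45892-3020=42872; balance=816332-42872=773460
11. interest=⌊773460·37/10000⌋=2861; principal=45892-2861=43031; balance=773460-43031=730429
12. interest=⌊730429·37/10000⌋=2702; principal=45892-2702=43190; balance=730429-43190=687239
13. interest=⌊687239·37/10000⌋=2542; principal=45892-2542=43350; balance=687239-43350=643889
14. interest=⌊643889·37/10000⌋=2382; principal=45892-2382=43510; balance=643889-43510=600379
15. interest=⌊600379·37/10000⌋=2221; principal=45892-2221=43671; balance=600379-43671=556708
16. interest=⌊556708·37/10000⌋=2059; principal=45892-2059=43833; balance=556708-43833=512875
17. interest=⌊512875·37/10000⌋=1897; principal=45892-1897=43995; balance=512875-43995=468880
18. interest=⌊468880·37/10000⌋=1734; principal=45892-1734=44158; balance=468880-44158=424722
19. interest=⌊424722·37/10000⌋=1571; principal=45892-1571=44321; balance=424722-44321=380401
20. interest=⌊380401·37/10000⌋=1407; principal=45892-1407=44485; balance=380401-44485=335916
21. interest=⌊335916·37/10000⌋=1242; principal=45892-1242=44650; balance=335916-44650=291266
22. interest=⌊291266·37/10000⌋=1077; principal=45892-1077=44815; balance=291266-44815=246451
23. interest=⌊246451·37/10000⌋=911; principal=45892-911=44981; balance=246451-44981=201470
24. interest=⌊201470·37/10000⌋=745; principal=45892-745=45147; balance=201470-45147=156323
25. interest=⌊156323·37/10000⌋=578; principal=45892-578=45314; balance=156323-45314=111009
26. interest=⌊111009·37/10000⌋=410; principal=45892-410=45482; balance=111009-45482=65527
27. interest=⌊65527·37/10000⌋=242; principal=45892-242=45650; balance=65527-45650=19877
28. interest=⌊19877·37/10000⌋=73; principal=min(45892-73,19877)=19877; balance=19877-19877=0

1 4422 41470 1153669
2 4268 41624 1112045
3 4114 41778 1070267
4 3959 41933 1028334
5 3804 42088 986246
6 3649 42243 944003
7 3492 42400 901603
8 3335 42557 859046
9 3178 42714 816332
10 3020 42872 773460
11 2861 43031 730429
12 2702 43190 687239
13 2542 43350 643889
14 2382 43510 600379
15 2221 43671 556708
16 2059 43833 512875
17 1897 43995 468880
18 1734 44158 424722
19 1571 44321 380401
20 1407 44485 335916
21 1242 44650 291266
22 1077 44815 246451
23 911 44981 201470
24 745 45147 156323
25 578 45314 111009
26 410 45482 65527
27 242 45650 19877
28 73 19877 0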